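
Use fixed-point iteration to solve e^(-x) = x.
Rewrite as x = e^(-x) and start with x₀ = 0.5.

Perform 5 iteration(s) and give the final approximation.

Equation: e^(-x) = x
Fixed-point form: x = e^(-x)
x₀ = 0.5

x_1 = g(0.500000) = 0.606531
x_2 = g(0.606531) = 0.545239
x_3 = g(0.545239) = 0.579703
x_4 = g(0.579703) = 0.560065
x_5 = g(0.560065) = 0.571172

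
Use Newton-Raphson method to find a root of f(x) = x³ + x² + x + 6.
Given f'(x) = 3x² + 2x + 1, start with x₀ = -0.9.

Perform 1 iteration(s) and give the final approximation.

f(x) = x³ + x² + x + 6
f'(x) = 3x² + 2x + 1
x₀ = -0.9

Newton-Raphson formula: x_{n+1} = x_n - f(x_n)/f'(x_n)

Iteration 1:
  f(-0.900000) = 5.181000
  f'(-0.900000) = 1.630000
  x_1 = -0.900000 - 5.181000/1.630000 = -4.078528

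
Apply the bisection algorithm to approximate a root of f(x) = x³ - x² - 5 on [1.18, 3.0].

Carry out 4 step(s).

f(x) = x³ - x² - 5
Initial interval: [1.18, 3.0]

Iteration 1:
  c_1 = (1.180000 + 3.000000)/2 = 2.090000
  f(c_1) = f(2.090000) = -0.238771
  f(a) × f(c) ≥ 0, new interval: [2.090000, 3.000000]
Iteration 2:
  c_2 = (2.090000 + 3.000000)/2 = 2.545000
  f(c_2) = f(2.545000) = 5.007004
  f(a) × f(c) < 0, new interval: [2.090000, 2.545000]
Iteration 3:
  c_3 = (2.090000 + 2.545000)/2 = 2.317500
  f(c_3) = f(2.317500) = 2.076037
  f(a) × f(c) < 0, new interval: [2.090000, 2.317500]
Iteration 4:
  c_4 = (2.090000 + 2.317500)/2 = 2.203750
  f(c_4) = f(2.203750) = 0.846029
  f(a) × f(c) < 0, new interval: [2.090000, 2.203750]

After 4 iteration(s), the approximation is c_4 = 2.203750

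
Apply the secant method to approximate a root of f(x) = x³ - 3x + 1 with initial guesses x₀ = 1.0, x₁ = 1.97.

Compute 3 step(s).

f(x) = x³ - 3x + 1
x₀ = 1.0, x₁ = 1.97

Secant formula: x_{n+1} = x_n - f(x_n)(x_n - x_{n-1})/(f(x_n) - f(x_{n-1}))

Iteration 1:
  f(1.000000) = -1.000000
  f(1.970000) = 2.735373
  x_2 = 1.970000 - 2.735373×(1.970000 - 1.000000)/(2.735373 - (-1.000000))
       = 1.259680
Iteration 2:
  f(1.970000) = 2.735373
  f(1.259680) = -0.780188
  x_3 = 1.259680 - (-0.780188)×(1.259680 - 1.970000)/(-0.780188 - 2.735373)
       = 1.417317
Iteration 3:
  f(1.259680) = -0.780188
  f(1.417317) = -0.404863
  x_4 = 1.417317 - (-0.404863)×(1.417317 - 1.259680)/(-0.404863 - (-0.780188))
       = 1.587360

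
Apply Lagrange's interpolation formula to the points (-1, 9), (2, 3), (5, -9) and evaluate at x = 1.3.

Lagrange interpolation formula:
P(x) = Σ yᵢ × Lᵢ(x)
where Lᵢ(x) = Π_{j≠i} (x - xⱼ)/(xᵢ - xⱼ)

L_0(1.3) = (1.3 - 2)/(-1 - 2) × (1.3 - 5)/(-1 - 5) = 0.143889
L_1(1.3) = (1.3 - (-1))/(2 - (-1)) × (1.3 - 5)/(2 - 5) = 0.945556
L_2(1.3) = (1.3 - (-1))/(5 - (-1)) × (1.3 - 2)/(5 - 2) = -0.089444

P(1.3) = 9×L_0(1.3) + 3×L_1(1.3) + (-9)×L_2(1.3)
P(1.3) = 4.936667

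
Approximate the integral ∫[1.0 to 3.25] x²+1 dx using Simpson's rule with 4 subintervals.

f(x) = x²+1
a = 1.0, b = 3.25, n = 4
h = (b - a)/n = 0.562500

Simpson's rule: (h/3)[f(x₀) + 4f(x₁) + 2f(x₂) + ... + f(xₙ)]

x_0 = 1.0000, f(x_0) = 2.000000, coefficient = 1
x_1 = 1.5625, f(x_1) = 3.441406, coefficient = 4
x_2 = 2.1250, f(x_2) = 5.515625, coefficient = 2
x_3 = 2.6875, f(x_3) = 8.222656, coefficient = 4
x_4 = 3.2500, f(x_4) = 11.562500, coefficient = 1

I ≈ (0.562500/3) × 71.250000 = 13.359375
Exact value: 13.359375
Error: 0.000000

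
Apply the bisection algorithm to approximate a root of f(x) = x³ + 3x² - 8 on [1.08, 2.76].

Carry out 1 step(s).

f(x) = x³ + 3x² - 8
Initial interval: [1.08, 2.76]

Iteration 1:
  c_1 = (1.080000 + 2.760000)/2 = 1.920000
  f(c_1) = f(1.920000) = 10.137088
  f(a) × f(c) < 0, new interval: [1.080000, 1.920000]

After 1 iteration(s), the approximation is c_1 = 1.920000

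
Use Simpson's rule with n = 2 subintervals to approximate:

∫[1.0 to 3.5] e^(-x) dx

f(x) = e^(-x)
a = 1.0, b = 3.5, n = 2
h = (b - a)/n = 1.250000

Simpson's rule: (h/3)[f(x₀) + 4f(x₁) + 2f(x₂) + ... + f(xₙ)]

x_0 = 1.0000, f(x_0) = 0.367879, coefficient = 1
x_1 = 2.2500, f(x_1) = 0.105399, coefficient = 4
x_2 = 3.5000, f(x_2) = 0.030197, coefficient = 1

I ≈ (1.250000/3) × 0.819674 = 0.341531
Exact value: 0.337682
Error: 0.003849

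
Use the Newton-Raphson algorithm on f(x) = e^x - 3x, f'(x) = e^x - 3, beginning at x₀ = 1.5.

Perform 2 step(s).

f(x) = e^x - 3x
f'(x) = e^x - 3
x₀ = 1.5

Newton-Raphson formula: x_{n+1} = x_n - f(x_n)/f'(x_n)

Iteration 1:
  f(1.500000) = -0.018311
  f'(1.500000) = 1.481689
  x_1 = 1.500000 - (-0.018311)/1.481689 = 1.512358
Iteration 2:
  f(1.512358) = 0.000344
  f'(1.512358) = 1.537418
  x_2 = 1.512358 - 0.000344/1.537418 = 1.512135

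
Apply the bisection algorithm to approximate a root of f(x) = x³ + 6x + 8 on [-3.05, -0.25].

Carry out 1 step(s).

f(x) = x³ + 6x + 8
Initial interval: [-3.05, -0.25]

Iteration 1:
  c_1 = (-3.050000 + (-0.250000))/2 = -1.650000
  f(c_1) = f(-1.650000) = -6.392125
  f(a) × f(c) ≥ 0, new interval: [-1.650000, -0.250000]

After 1 iteration(s), the approximation is c_1 = -1.650000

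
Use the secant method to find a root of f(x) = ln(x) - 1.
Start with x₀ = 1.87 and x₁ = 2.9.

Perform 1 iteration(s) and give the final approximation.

f(x) = ln(x) - 1
x₀ = 1.87, x₁ = 2.9

Secant formula: x_{n+1} = x_n - f(x_n)(x_n - x_{n-1})/(f(x_n) - f(x_{n-1}))

Iteration 1:
  f(1.870000) = -0.374062
  f(2.900000) = 0.064711
  x_2 = 2.900000 - 0.064711×(2.900000 - 1.870000)/(0.064711 - (-0.374062))
       = 2.748094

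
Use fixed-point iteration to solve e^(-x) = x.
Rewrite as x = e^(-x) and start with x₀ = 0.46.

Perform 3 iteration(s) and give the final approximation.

Equation: e^(-x) = x
Fixed-point form: x = e^(-x)
x₀ = 0.46

x_1 = g(0.460000) = 0.631284
x_2 = g(0.631284) = 0.531909
x_3 = g(0.531909) = 0.587483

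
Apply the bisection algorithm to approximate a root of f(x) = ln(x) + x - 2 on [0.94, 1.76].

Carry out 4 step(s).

f(x) = ln(x) + x - 2
Initial interval: [0.94, 1.76]

Iteration 1:
  c_1 = (0.940000 + 1.760000)/2 = 1.350000
  f(c_1) = f(1.350000) = -0.349895
  f(a) × f(c) ≥ 0, new interval: [1.350000, 1.760000]
Iteration 2:
  c_2 = (1.350000 + 1.760000)/2 = 1.555000
  f(c_2) = f(1.555000) = -0.003524
  f(a) × f(c) ≥ 0, new interval: [1.555000, 1.760000]
Iteration 3:
  c_3 = (1.555000 + 1.760000)/2 = 1.657500
  f(c_3) = f(1.657500) = 0.162810
  f(a) × f(c) < 0, new interval: [1.555000, 1.657500]
Iteration 4:
  c_4 = (1.555000 + 1.657500)/2 = 1.606250
  f(c_4) = f(1.606250) = 0.080152
  f(a) × f(c) < 0, new interval: [1.555000, 1.606250]

After 4 iteration(s), the approximation is c_4 = 1.606250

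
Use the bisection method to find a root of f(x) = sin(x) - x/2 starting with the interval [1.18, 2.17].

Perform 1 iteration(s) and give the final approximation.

f(x) = sin(x) - x/2
Initial interval: [1.18, 2.17]

Iteration 1:
  c_1 = (1.180000 + 2.170000)/2 = 1.675000
  f(c_1) = f(1.675000) = 0.157076
  f(a) × f(c) ≥ 0, new interval: [1.675000, 2.170000]

After 1 iteration(s), the approximation is c_1 = 1.675000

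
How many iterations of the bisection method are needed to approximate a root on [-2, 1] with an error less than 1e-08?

We need (b-a)/2^n ≤ 1e-08
(1 - (-2))/2^n ≤ 1e-08
3/2^n ≤ 1e-08
2^n ≥ 300000000
n ≥ log₂(300000000) = 28.16
n ≥ 29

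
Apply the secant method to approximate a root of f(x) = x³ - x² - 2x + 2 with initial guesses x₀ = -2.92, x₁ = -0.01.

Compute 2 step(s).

f(x) = x³ - x² - 2x + 2
x₀ = -2.92, x₁ = -0.01

Secant formula: x_{n+1} = x_n - f(x_n)(x_n - x_{n-1})/(f(x_n) - f(x_{n-1}))

Iteration 1:
  f(-2.920000) = -25.583488
  f(-0.010000) = 2.019899
  x_2 = -0.010000 - 2.019899×(-0.010000 - (-2.920000))/(2.019899 - (-25.583488))
       = -0.222941
Iteration 2:
  f(-0.010000) = 2.019899
  f(-0.222941) = 2.385099
  x_3 = -0.222941 - 2.385099×(-0.222941 - (-0.010000))/(2.385099 - 2.019899)
       = 1.167766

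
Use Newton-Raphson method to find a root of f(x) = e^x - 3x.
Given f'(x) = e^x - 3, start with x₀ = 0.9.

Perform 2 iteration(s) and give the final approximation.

f(x) = e^x - 3x
f'(x) = e^x - 3
x₀ = 0.9

Newton-Raphson formula: x_{n+1} = x_n - f(x_n)/f'(x_n)

Iteration 1:
  f(0.900000) = -0.240397
  f'(0.900000) = -0.540397
  x_1 = 0.900000 - (-0.240397)/(-0.540397) = 0.455148
Iteration 2:
  f(0.455148) = 0.210963
  f'(0.455148) = -1.423594
  x_2 = 0.455148 - 0.210963/(-1.423594) = 0.603338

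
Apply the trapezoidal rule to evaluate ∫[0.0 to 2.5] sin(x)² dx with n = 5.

f(x) = sin(x)²
a = 0.0, b = 2.5, n = 5
h = (b - a)/n = 0.500000

Trapezoidal rule: (h/2)[f(x₀) + 2f(x₁) + 2f(x₂) + ... + f(xₙ)]

x_0 = 0.0000, f(x_0) = 0.000000, coefficient = 1
x_1 = 0.5000, f(x_1) = 0.229849, coefficient = 2
x_2 = 1.0000, f(x_2) = 0.708073, coefficient = 2
x_3 = 1.5000, f(x_3) = 0.994996, coefficient = 2
x_4 = 2.0000, f(x_4) = 0.826822, coefficient = 2
x_5 = 2.5000, f(x_5) = 0.358169, coefficient = 1

I ≈ (0.500000/2) × 5.877650 = 1.469412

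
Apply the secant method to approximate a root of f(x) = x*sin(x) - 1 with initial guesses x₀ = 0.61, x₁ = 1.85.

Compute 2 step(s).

f(x) = x*sin(x) - 1
x₀ = 0.61, x₁ = 1.85

Secant formula: x_{n+1} = x_n - f(x_n)(x_n - x_{n-1})/(f(x_n) - f(x_{n-1}))

Iteration 1:
  f(0.610000) = -0.650551
  f(1.850000) = 0.778359
  x_2 = 1.850000 - 0.778359×(1.850000 - 0.610000)/(0.778359 - (-0.650551))
       = 1.174544
Iteration 2:
  f(1.850000) = 0.778359
  f(1.174544) = 0.083534
  x_3 = 1.174544 - 0.083534×(1.174544 - 1.850000)/(0.083534 - 0.778359)
       = 1.093339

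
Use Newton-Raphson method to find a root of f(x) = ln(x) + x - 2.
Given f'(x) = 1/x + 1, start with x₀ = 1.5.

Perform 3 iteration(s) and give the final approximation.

f(x) = ln(x) + x - 2
f'(x) = 1/x + 1
x₀ = 1.5

Newton-Raphson formula: x_{n+1} = x_n - f(x_n)/f'(x_n)

Iteration 1:
  f(1.500000) = -0.094535
  f'(1.500000) = 1.666667
  x_1 = 1.500000 - (-0.094535)/1.666667 = 1.556721
Iteration 2:
  f(1.556721) = -0.000697
  f'(1.556721) = 1.642376
  x_2 = 1.556721 - (-0.000697)/1.642376 = 1.557146
Iteration 3:
  f(1.557146) = 0.000000
  f'(1.557146) = 1.642201
  x_3 = 1.557146 - 0.000000/1.642201 = 1.557146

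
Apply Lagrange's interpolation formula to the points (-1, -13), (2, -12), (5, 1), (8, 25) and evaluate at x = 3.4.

Lagrange interpolation formula:
P(x) = Σ yᵢ × Lᵢ(x)
where Lᵢ(x) = Π_{j≠i} (x - xⱼ)/(xᵢ - xⱼ)

L_0(3.4) = (3.4 - 2)/(-1 - 2) × (3.4 - 5)/(-1 - 5) × (3.4 - 8)/(-1 - 8) = -0.063605
L_1(3.4) = (3.4 - (-1))/(2 - (-1)) × (3.4 - 5)/(2 - 5) × (3.4 - 8)/(2 - 8) = 0.599704
L_2(3.4) = (3.4 - (-1))/(5 - (-1)) × (3.4 - 2)/(5 - 2) × (3.4 - 8)/(5 - 8) = 0.524741
L_3(3.4) = (3.4 - (-1))/(8 - (-1)) × (3.4 - 2)/(8 - 2) × (3.4 - 5)/(8 - 5) = -0.060840

P(3.4) = (-13)×L_0(3.4) + (-12)×L_1(3.4) + 1×L_2(3.4) + 25×L_3(3.4)
P(3.4) = -7.365827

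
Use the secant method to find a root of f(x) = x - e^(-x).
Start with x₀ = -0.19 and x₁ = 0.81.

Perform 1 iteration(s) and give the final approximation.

f(x) = x - e^(-x)
x₀ = -0.19, x₁ = 0.81

Secant formula: x_{n+1} = x_n - f(x_n)(x_n - x_{n-1})/(f(x_n) - f(x_{n-1}))

Iteration 1:
  f(-0.190000) = -1.399250
  f(0.810000) = 0.365142
  x_2 = 0.810000 - 0.365142×(0.810000 - (-0.190000))/(0.365142 - (-1.399250))
       = 0.603049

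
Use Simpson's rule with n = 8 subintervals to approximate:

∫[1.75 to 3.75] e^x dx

f(x) = e^x
a = 1.75, b = 3.75, n = 8
h = (b - a)/n = 0.250000

Simpson's rule: (h/3)[f(x₀) + 4f(x₁) + 2f(x₂) + ... + f(xₙ)]

x_0 = 1.7500, f(x_0) = 5.754603, coefficient = 1
x_1 = 2.0000, f(x_1) = 7.389056, coefficient = 4
x_2 = 2.2500, f(x_2) = 9.487736, coefficient = 2
x_3 = 2.5000, f(x_3) = 12.182494, coefficient = 4
x_4 = 2.7500, f(x_4) = 15.642632, coefficient = 2
x_5 = 3.0000, f(x_5) = 20.085537, coefficient = 4
x_6 = 3.2500, f(x_6) = 25.790340, coefficient = 2
x_7 = 3.5000, f(x_7) = 33.115452, coefficient = 4
x_8 = 3.7500, f(x_8) = 42.521082, coefficient = 1

I ≈ (0.250000/3) × 441.207256 = 36.767271
Exact value: 36.766479
Error: 0.000792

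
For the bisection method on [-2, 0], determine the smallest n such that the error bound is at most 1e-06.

We need (b-a)/2^n ≤ 1e-06
(0 - (-2))/2^n ≤ 1e-06
2/2^n ≤ 1e-06
2^n ≥ 2000000
n ≥ log₂(2000000) = 20.93
n ≥ 21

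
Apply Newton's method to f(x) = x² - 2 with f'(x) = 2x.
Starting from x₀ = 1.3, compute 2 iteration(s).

f(x) = x² - 2
f'(x) = 2x
x₀ = 1.3

Newton-Raphson formula: x_{n+1} = x_n - f(x_n)/f'(x_n)

Iteration 1:
  f(1.300000) = -0.310000
  f'(1.300000) = 2.600000
  x_1 = 1.300000 - (-0.310000)/2.600000 = 1.419231
Iteration 2:
  f(1.419231) = 0.014216
  f'(1.419231) = 2.838462
  x_2 = 1.419231 - 0.014216/2.838462 = 1.414222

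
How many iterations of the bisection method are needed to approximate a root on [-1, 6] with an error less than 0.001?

We need (b-a)/2^n ≤ 0.001
(6 - (-1))/2^n ≤ 0.001
7/2^n ≤ 0.001
2^n ≥ 7000
n ≥ log₂(7000) = 12.77
n ≥ 13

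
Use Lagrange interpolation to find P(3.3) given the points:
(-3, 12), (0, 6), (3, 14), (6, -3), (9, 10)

Lagrange interpolation formula:
P(x) = Σ yᵢ × Lᵢ(x)
where Lᵢ(x) = Π_{j≠i} (x - xⱼ)/(xᵢ - xⱼ)

L_0(3.3) = (3.3 - 0)/(-3 - 0) × (3.3 - 3)/(-3 - 3) × (3.3 - 6)/(-3 - 6) × (3.3 - 9)/(-3 - 9) = 0.007837
L_1(3.3) = (3.3 - (-3))/(0 - (-3)) × (3.3 - 3)/(0 - 3) × (3.3 - 6)/(0 - 6) × (3.3 - 9)/(0 - 9) = -0.059850
L_2(3.3) = (3.3 - (-3))/(3 - (-3)) × (3.3 - 0)/(3 - 0) × (3.3 - 6)/(3 - 6) × (3.3 - 9)/(3 - 9) = 0.987525
L_3(3.3) = (3.3 - (-3))/(6 - (-3)) × (3.3 - 0)/(6 - 0) × (3.3 - 3)/(6 - 3) × (3.3 - 9)/(6 - 9) = 0.073150
L_4(3.3) = (3.3 - (-3))/(9 - (-3)) × (3.3 - 0)/(9 - 0) × (3.3 - 3)/(9 - 3) × (3.3 - 6)/(9 - 6) = -0.008662

P(3.3) = 12×L_0(3.3) + 6×L_1(3.3) + 14×L_2(3.3) + (-3)×L_3(3.3) + 10×L_4(3.3)
P(3.3) = 13.254225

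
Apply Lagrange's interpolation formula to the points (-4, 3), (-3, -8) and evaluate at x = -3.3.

Lagrange interpolation formula:
P(x) = Σ yᵢ × Lᵢ(x)
where Lᵢ(x) = Π_{j≠i} (x - xⱼ)/(xᵢ - xⱼ)

L_0(-3.3) = (-3.3 - (-3))/(-4 - (-3)) = 0.300000
L_1(-3.3) = (-3.3 - (-4))/(-3 - (-4)) = 0.700000

P(-3.3) = 3×L_0(-3.3) + (-8)×L_1(-3.3)
P(-3.3) = -4.700000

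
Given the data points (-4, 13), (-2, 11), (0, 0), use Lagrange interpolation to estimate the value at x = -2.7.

Lagrange interpolation formula:
P(x) = Σ yᵢ × Lᵢ(x)
where Lᵢ(x) = Π_{j≠i} (x - xⱼ)/(xᵢ - xⱼ)

L_0(-2.7) = (-2.7 - (-2))/(-4 - (-2)) × (-2.7 - 0)/(-4 - 0) = 0.236250
L_1(-2.7) = (-2.7 - (-4))/(-2 - (-4)) × (-2.7 - 0)/(-2 - 0) = 0.877500
L_2(-2.7) = (-2.7 - (-4))/(0 - (-4)) × (-2.7 - (-2))/(0 - (-2)) = -0.113750

P(-2.7) = 13×L_0(-2.7) + 11×L_1(-2.7) + 0×L_2(-2.7)
P(-2.7) = 12.723750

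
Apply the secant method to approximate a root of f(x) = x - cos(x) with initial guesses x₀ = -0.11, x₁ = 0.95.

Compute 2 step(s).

f(x) = x - cos(x)
x₀ = -0.11, x₁ = 0.95

Secant formula: x_{n+1} = x_n - f(x_n)(x_n - x_{n-1})/(f(x_n) - f(x_{n-1}))

Iteration 1:
  f(-0.110000) = -1.103956
  f(0.950000) = 0.368317
  x_2 = 0.950000 - 0.368317×(0.950000 - (-0.110000))/(0.368317 - (-1.103956))
       = 0.684821
Iteration 2:
  f(0.950000) = 0.368317
  f(0.684821) = -0.089711
  x_3 = 0.684821 - (-0.089711)×(0.684821 - 0.950000)/(-0.089711 - 0.368317)
       = 0.736760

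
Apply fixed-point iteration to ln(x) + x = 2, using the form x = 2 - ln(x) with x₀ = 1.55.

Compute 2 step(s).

Equation: ln(x) + x = 2
Fixed-point form: x = 2 - ln(x)
x₀ = 1.55

x_1 = g(1.550000) = 1.561745
x_2 = g(1.561745) = 1.554196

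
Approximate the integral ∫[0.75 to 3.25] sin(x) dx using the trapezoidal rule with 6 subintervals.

f(x) = sin(x)
a = 0.75, b = 3.25, n = 6
h = (b - a)/n = 0.416667

Trapezoidal rule: (h/2)[f(x₀) + 2f(x₁) + 2f(x₂) + ... + f(xₙ)]

x_0 = 0.7500, f(x_0) = 0.681639, coefficient = 1
x_1 = 1.1667, f(x_1) = 0.919445, coefficient = 2
x_2 = 1.5833, f(x_2) = 0.999921, coefficient = 2
x_3 = 2.0000, f(x_3) = 0.909297, coefficient = 2
x_4 = 2.4167, f(x_4) = 0.663080, coefficient = 2
x_5 = 2.8333, f(x_5) = 0.303400, coefficient = 2
x_6 = 3.2500, f(x_6) = -0.108195, coefficient = 1

I ≈ (0.416667/2) × 8.163732 = 1.700778
Exact value: 1.725819
Error: 0.025041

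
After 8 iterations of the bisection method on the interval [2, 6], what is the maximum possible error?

Bisection error bound: |error| ≤ (b-a)/2^n
|error| ≤ (6 - 2)/2^8 = 4/2^8
|error| ≤ 0.0156250000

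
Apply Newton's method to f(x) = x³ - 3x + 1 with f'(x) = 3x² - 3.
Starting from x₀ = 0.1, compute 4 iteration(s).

f(x) = x³ - 3x + 1
f'(x) = 3x² - 3
x₀ = 0.1

Newton-Raphson formula: x_{n+1} = x_n - f(x_n)/f'(x_n)

Iteration 1:
  f(0.100000) = 0.701000
  f'(0.100000) = -2.970000
  x_1 = 0.100000 - 0.701000/(-2.970000) = 0.336027
Iteration 2:
  f(0.336027) = 0.029861
  f'(0.336027) = -2.661258
  x_2 = 0.336027 - 0.029861/(-2.661258) = 0.347248
Iteration 3:
  f(0.347248) = 0.000128
  f'(0.347248) = -2.638257
  x_3 = 0.347248 - 0.000128/(-2.638257) = 0.347296
Iteration 4:
  f(0.347296) = 0.000000
  f'(0.347296) = -2.638156
  x_4 = 0.347296 - 0.000000/(-2.638156) = 0.347296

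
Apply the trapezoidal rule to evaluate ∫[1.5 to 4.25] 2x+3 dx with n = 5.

f(x) = 2x+3
a = 1.5, b = 4.25, n = 5
h = (b - a)/n = 0.550000

Trapezoidal rule: (h/2)[f(x₀) + 2f(x₁) + 2f(x₂) + ... + f(xₙ)]

x_0 = 1.5000, f(x_0) = 6.000000, coefficient = 1
x_1 = 2.0500, f(x_1) = 7.100000, coefficient = 2
x_2 = 2.6000, f(x_2) = 8.200000, coefficient = 2
x_3 = 3.1500, f(x_3) = 9.300000, coefficient = 2
x_4 = 3.7000, f(x_4) = 10.400000, coefficient = 2
x_5 = 4.2500, f(x_5) = 11.500000, coefficient = 1

I ≈ (0.550000/2) × 87.500000 = 24.062500
Exact value: 24.062500
Error: 0.000000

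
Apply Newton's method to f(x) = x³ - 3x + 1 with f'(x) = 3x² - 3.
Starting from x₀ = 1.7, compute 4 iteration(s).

f(x) = x³ - 3x + 1
f'(x) = 3x² - 3
x₀ = 1.7

Newton-Raphson formula: x_{n+1} = x_n - f(x_n)/f'(x_n)

Iteration 1:
  f(1.700000) = 0.813000
  f'(1.700000) = 5.670000
  x_1 = 1.700000 - 0.813000/5.670000 = 1.556614
Iteration 2:
  f(1.556614) = 0.101906
  f'(1.556614) = 4.269139
  x_2 = 1.556614 - 0.101906/4.269139 = 1.532743
Iteration 3:
  f(1.532743) = 0.002647
  f'(1.532743) = 4.047907
  x_3 = 1.532743 - 0.002647/4.047907 = 1.532089
Iteration 4:
  f(1.532089) = 0.000002
  f'(1.532089) = 4.041894
  x_4 = 1.532089 - 0.000002/4.041894 = 1.532089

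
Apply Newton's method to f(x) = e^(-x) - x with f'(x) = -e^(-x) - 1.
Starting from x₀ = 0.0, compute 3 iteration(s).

f(x) = e^(-x) - x
f'(x) = -e^(-x) - 1
x₀ = 0.0

Newton-Raphson formula: x_{n+1} = x_n - f(x_n)/f'(x_n)

Iteration 1:
  f(0.000000) = 1.000000
  f'(0.000000) = -2.000000
  x_1 = 0.000000 - 1.000000/(-2.000000) = 0.500000
Iteration 2:
  f(0.500000) = 0.106531
  f'(0.500000) = -1.606531
  x_2 = 0.500000 - 0.106531/(-1.606531) = 0.566311
Iteration 3:
  f(0.566311) = 0.001305
  f'(0.566311) = -1.567616
  x_3 = 0.566311 - 0.001305/(-1.567616) = 0.567143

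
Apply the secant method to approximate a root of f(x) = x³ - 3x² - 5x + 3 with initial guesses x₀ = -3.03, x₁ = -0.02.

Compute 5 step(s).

f(x) = x³ - 3x² - 5x + 3
x₀ = -3.03, x₁ = -0.02

Secant formula: x_{n+1} = x_n - f(x_n)(x_n - x_{n-1})/(f(x_n) - f(x_{n-1}))

Iteration 1:
  f(-3.030000) = -37.210827
  f(-0.020000) = 3.098792
  x_2 = -0.020000 - 3.098792×(-0.020000 - (-3.030000))/(3.098792 - (-37.210827))
       = -0.251393
Iteration 2:
  f(-0.020000) = 3.098792
  f(-0.251393) = 4.051482
  x_3 = -0.251393 - 4.051482×(-0.251393 - (-0.020000))/(4.051482 - 3.098792)
       = 0.732646
Iteration 3:
  f(-0.251393) = 4.051482
  f(0.732646) = -1.880282
  x_4 = 0.732646 - (-1.880282)×(0.732646 - (-0.251393))/(-1.880282 - 4.051482)
       = 0.420720
Iteration 4:
  f(0.732646) = -1.880282
  f(0.420720) = 0.439850
  x_5 = 0.420720 - 0.439850×(0.420720 - 0.732646)/(0.439850 - (-1.880282))
       = 0.479855
Iteration 5:
  f(0.420720) = 0.439850
  f(0.479855) = 0.020432
  x_6 = 0.479855 - 0.020432×(0.479855 - 0.420720)/(0.020432 - 0.439850)
       = 0.482736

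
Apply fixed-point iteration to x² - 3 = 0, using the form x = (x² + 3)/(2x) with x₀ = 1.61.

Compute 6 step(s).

Equation: x² - 3 = 0
Fixed-point form: x = (x² + 3)/(2x)
x₀ = 1.61

x_1 = g(1.610000) = 1.736677
x_2 = g(1.736677) = 1.732057
x_3 = g(1.732057) = 1.732051
x_4 = g(1.732051) = 1.732051
x_5 = g(1.732051) = 1.732051
x_6 = g(1.732051) = 1.732051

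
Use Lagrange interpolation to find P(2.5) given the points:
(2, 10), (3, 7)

Lagrange interpolation formula:
P(x) = Σ yᵢ × Lᵢ(x)
where Lᵢ(x) = Π_{j≠i} (x - xⱼ)/(xᵢ - xⱼ)

L_0(2.5) = (2.5 - 3)/(2 - 3) = 0.500000
L_1(2.5) = (2.5 - 2)/(3 - 2) = 0.500000

P(2.5) = 10×L_0(2.5) + 7×L_1(2.5)
P(2.5) = 8.500000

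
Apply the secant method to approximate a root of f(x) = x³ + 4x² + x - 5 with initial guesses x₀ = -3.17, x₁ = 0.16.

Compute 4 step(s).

f(x) = x³ + 4x² + x - 5
x₀ = -3.17, x₁ = 0.16

Secant formula: x_{n+1} = x_n - f(x_n)(x_n - x_{n-1})/(f(x_n) - f(x_{n-1}))

Iteration 1:
  f(-3.170000) = 0.170587
  f(0.160000) = -4.733504
  x_2 = 0.160000 - (-4.733504)×(0.160000 - (-3.170000))/(-4.733504 - 0.170587)
       = -3.054167
Iteration 2:
  f(0.160000) = -4.733504
  f(-3.054167) = 0.768502
  x_3 = -3.054167 - 0.768502×(-3.054167 - 0.160000)/(0.768502 - (-4.733504))
       = -2.605223
Iteration 3:
  f(-3.054167) = 0.768502
  f(-2.605223) = 1.861389
  x_4 = -2.605223 - 1.861389×(-2.605223 - (-3.054167))/(1.861389 - 0.768502)
       = -3.369858
Iteration 4:
  f(-2.605223) = 1.861389
  f(-3.369858) = -1.214002
  x_5 = -3.369858 - (-1.214002)×(-3.369858 - (-2.605223))/(-1.214002 - 1.861389)
       = -3.068021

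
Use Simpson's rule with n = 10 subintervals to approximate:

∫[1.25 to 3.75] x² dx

f(x) = x²
a = 1.25, b = 3.75, n = 10
h = (b - a)/n = 0.250000

Simpson's rule: (h/3)[f(x₀) + 4f(x₁) + 2f(x₂) + ... + f(xₙ)]

x_0 = 1.2500, f(x_0) = 1.562500, coefficient = 1
x_1 = 1.5000, f(x_1) = 2.250000, coefficient = 4
x_2 = 1.7500, f(x_2) = 3.062500, coefficient = 2
x_3 = 2.0000, f(x_3) = 4.000000, coefficient = 4
x_4 = 2.2500, f(x_4) = 5.062500, coefficient = 2
x_5 = 2.5000, f(x_5) = 6.250000, coefficient = 4
x_6 = 2.7500, f(x_6) = 7.562500, coefficient = 2
x_7 = 3.0000, f(x_7) = 9.000000, coefficient = 4
x_8 = 3.2500, f(x_8) = 10.562500, coefficient = 2
x_9 = 3.5000, f(x_9) = 12.250000, coefficient = 4
x_10 = 3.7500, f(x_10) = 14.062500, coefficient = 1

I ≈ (0.250000/3) × 203.125000 = 16.927083
Exact value: 16.927083
Error: 0.000000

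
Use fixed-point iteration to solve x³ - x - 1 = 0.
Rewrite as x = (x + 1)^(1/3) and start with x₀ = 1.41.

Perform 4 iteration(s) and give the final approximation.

Equation: x³ - x - 1 = 0
Fixed-point form: x = (x + 1)^(1/3)
x₀ = 1.41

x_1 = g(1.410000) = 1.340723
x_2 = g(1.340723) = 1.327751
x_3 = g(1.327751) = 1.325294
x_4 = g(1.325294) = 1.324827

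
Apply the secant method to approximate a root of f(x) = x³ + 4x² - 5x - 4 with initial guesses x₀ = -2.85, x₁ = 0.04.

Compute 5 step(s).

f(x) = x³ + 4x² - 5x - 4
x₀ = -2.85, x₁ = 0.04

Secant formula: x_{n+1} = x_n - f(x_n)(x_n - x_{n-1})/(f(x_n) - f(x_{n-1}))

Iteration 1:
  f(-2.850000) = 19.590875
  f(0.040000) = -4.193536
  x_2 = 0.040000 - (-4.193536)×(0.040000 - (-2.850000))/(-4.193536 - 19.590875)
       = -0.469549
Iteration 2:
  f(0.040000) = -4.193536
  f(-0.469549) = -0.873876
  x_3 = -0.469549 - (-0.873876)×(-0.469549 - 0.040000)/(-0.873876 - (-4.193536))
       = -0.603684
Iteration 3:
  f(-0.469549) = -0.873876
  f(-0.603684) = 0.256152
  x_4 = -0.603684 - 0.256152×(-0.603684 - (-0.469549))/(0.256152 - (-0.873876))
       = -0.573278
Iteration 4:
  f(-0.603684) = 0.256152
  f(-0.573278) = -0.007423
  x_5 = -0.573278 - (-0.007423)×(-0.573278 - (-0.603684))/(-0.007423 - 0.256152)
       = -0.574135
Iteration 5:
  f(-0.573278) = -0.007423
  f(-0.574135) = -0.000057
  x_6 = -0.574135 - (-0.000057)×(-0.574135 - (-0.573278))/(-0.000057 - (-0.007423))
       = -0.574141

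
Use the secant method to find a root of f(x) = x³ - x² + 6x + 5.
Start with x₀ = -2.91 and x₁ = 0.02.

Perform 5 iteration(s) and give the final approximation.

f(x) = x³ - x² + 6x + 5
x₀ = -2.91, x₁ = 0.02

Secant formula: x_{n+1} = x_n - f(x_n)(x_n - x_{n-1})/(f(x_n) - f(x_{n-1}))

Iteration 1:
  f(-2.910000) = -45.570271
  f(0.020000) = 5.119608
  x_2 = 0.020000 - 5.119608×(0.020000 - (-2.910000))/(5.119608 - (-45.570271))
       = -0.275926
Iteration 2:
  f(0.020000) = 5.119608
  f(-0.275926) = 3.247301
  x_3 = -0.275926 - 3.247301×(-0.275926 - 0.020000)/(3.247301 - 5.119608)
       = -0.789176
Iteration 3:
  f(-0.275926) = 3.247301
  f(-0.789176) = -0.849349
  x_4 = -0.789176 - (-0.849349)×(-0.789176 - (-0.275926))/(-0.849349 - 3.247301)
       = -0.682765
Iteration 4:
  f(-0.789176) = -0.849349
  f(-0.682765) = 0.118961
  x_5 = -0.682765 - 0.118961×(-0.682765 - (-0.789176))/(0.118961 - (-0.849349))
       = -0.695838
Iteration 5:
  f(-0.682765) = 0.118961
  f(-0.695838) = 0.003865
  x_6 = -0.695838 - 0.003865×(-0.695838 - (-0.682765))/(0.003865 - 0.118961)
       = -0.696277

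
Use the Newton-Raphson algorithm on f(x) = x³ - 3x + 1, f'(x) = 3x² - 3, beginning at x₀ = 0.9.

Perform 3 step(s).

f(x) = x³ - 3x + 1
f'(x) = 3x² - 3
x₀ = 0.9

Newton-Raphson formula: x_{n+1} = x_n - f(x_n)/f'(x_n)

Iteration 1:
  f(0.900000) = -0.971000
  f'(0.900000) = -0.570000
  x_1 = 0.900000 - (-0.971000)/(-0.570000) = -0.803509
Iteration 2:
  f(-0.803509) = 2.891760
  f'(-0.803509) = -1.063121
  x_2 = -0.803509 - 2.891760/(-1.063121) = 1.916558
Iteration 3:
  f(1.916558) = 2.290216
  f'(1.916558) = 8.019582
  x_3 = 1.916558 - 2.290216/8.019582 = 1.630980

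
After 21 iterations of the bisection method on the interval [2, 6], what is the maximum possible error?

Bisection error bound: |error| ≤ (b-a)/2^n
|error| ≤ (6 - 2)/2^21 = 4/2^21
|error| ≤ 0.0000019073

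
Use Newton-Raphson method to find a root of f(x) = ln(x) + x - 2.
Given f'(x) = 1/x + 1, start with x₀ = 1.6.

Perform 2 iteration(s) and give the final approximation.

f(x) = ln(x) + x - 2
f'(x) = 1/x + 1
x₀ = 1.6

Newton-Raphson formula: x_{n+1} = x_n - f(x_n)/f'(x_n)

Iteration 1:
  f(1.600000) = 0.070004
  f'(1.600000) = 1.625000
  x_1 = 1.600000 - 0.070004/1.625000 = 1.556921
Iteration 2:
  f(1.556921) = -0.000369
  f'(1.556921) = 1.642293
  x_2 = 1.556921 - (-0.000369)/1.642293 = 1.557146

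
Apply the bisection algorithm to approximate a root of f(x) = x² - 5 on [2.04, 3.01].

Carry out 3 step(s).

f(x) = x² - 5
Initial interval: [2.04, 3.01]

Iteration 1:
  c_1 = (2.040000 + 3.010000)/2 = 2.525000
  f(c_1) = f(2.525000) = 1.375625
  f(a) × f(c) < 0, new interval: [2.040000, 2.525000]
Iteration 2:
  c_2 = (2.040000 + 2.525000)/2 = 2.282500
  f(c_2) = f(2.282500) = 0.209806
  f(a) × f(c) < 0, new interval: [2.040000, 2.282500]
Iteration 3:
  c_3 = (2.040000 + 2.282500)/2 = 2.161250
  f(c_3) = f(2.161250) = -0.328998
  f(a) × f(c) ≥ 0, new interval: [2.161250, 2.282500]

After 3 iteration(s), the approximation is c_3 = 2.161250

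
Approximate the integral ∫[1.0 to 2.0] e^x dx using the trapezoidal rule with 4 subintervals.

f(x) = e^x
a = 1.0, b = 2.0, n = 4
h = (b - a)/n = 0.250000

Trapezoidal rule: (h/2)[f(x₀) + 2f(x₁) + 2f(x₂) + ... + f(xₙ)]

x_0 = 1.0000, f(x_0) = 2.718282, coefficient = 1
x_1 = 1.2500, f(x_1) = 3.490343, coefficient = 2
x_2 = 1.5000, f(x_2) = 4.481689, coefficient = 2
x_3 = 1.7500, f(x_3) = 5.754603, coefficient = 2
x_4 = 2.0000, f(x_4) = 7.389056, coefficient = 1

I ≈ (0.250000/2) × 37.560607 = 4.695076
Exact value: 4.670774
Error: 0.024302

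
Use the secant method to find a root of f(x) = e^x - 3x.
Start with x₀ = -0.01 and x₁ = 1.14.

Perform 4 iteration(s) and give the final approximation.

f(x) = e^x - 3x
x₀ = -0.01, x₁ = 1.14

Secant formula: x_{n+1} = x_n - f(x_n)(x_n - x_{n-1})/(f(x_n) - f(x_{n-1}))

Iteration 1:
  f(-0.010000) = 1.020050
  f(1.140000) = -0.293232
  x_2 = 1.140000 - (-0.293232)×(1.140000 - (-0.010000))/(-0.293232 - 1.020050)
       = 0.883226
Iteration 2:
  f(1.140000) = -0.293232
  f(0.883226) = -0.230988
  x_3 = 0.883226 - (-0.230988)×(0.883226 - 1.140000)/(-0.230988 - (-0.293232))
       = -0.069674
Iteration 3:
  f(0.883226) = -0.230988
  f(-0.069674) = 1.141720
  x_4 = -0.069674 - 1.141720×(-0.069674 - 0.883226)/(1.141720 - (-0.230988))
       = 0.722880
Iteration 4:
  f(-0.069674) = 1.141720
  f(0.722880) = -0.108281
  x_5 = 0.722880 - (-0.108281)×(0.722880 - (-0.069674))/(-0.108281 - 1.141720)
       = 0.654225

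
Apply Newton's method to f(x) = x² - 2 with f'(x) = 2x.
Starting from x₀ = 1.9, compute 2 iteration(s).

f(x) = x² - 2
f'(x) = 2x
x₀ = 1.9

Newton-Raphson formula: x_{n+1} = x_n - f(x_n)/f'(x_n)

Iteration 1:
  f(1.900000) = 1.610000
  f'(1.900000) = 3.800000
  x_1 = 1.900000 - 1.610000/3.800000 = 1.476316
Iteration 2:
  f(1.476316) = 0.179508
  f'(1.476316) = 2.952632
  x_2 = 1.476316 - 0.179508/2.952632 = 1.415520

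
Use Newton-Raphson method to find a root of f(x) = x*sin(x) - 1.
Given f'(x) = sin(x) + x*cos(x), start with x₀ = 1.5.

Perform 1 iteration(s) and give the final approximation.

f(x) = x*sin(x) - 1
f'(x) = sin(x) + x*cos(x)
x₀ = 1.5

Newton-Raphson formula: x_{n+1} = x_n - f(x_n)/f'(x_n)

Iteration 1:
  f(1.500000) = 0.496242
  f'(1.500000) = 1.103601
  x_1 = 1.500000 - 0.496242/1.103601 = 1.050342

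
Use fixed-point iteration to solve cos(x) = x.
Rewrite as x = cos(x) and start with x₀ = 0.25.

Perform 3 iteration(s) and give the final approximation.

Equation: cos(x) = x
Fixed-point form: x = cos(x)
x₀ = 0.25

x_1 = g(0.250000) = 0.968912
x_2 = g(0.968912) = 0.566196
x_3 = g(0.566196) = 0.843947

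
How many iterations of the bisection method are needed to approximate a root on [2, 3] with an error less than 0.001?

We need (b-a)/2^n ≤ 0.001
(3 - 2)/2^n ≤ 0.001
1/2^n ≤ 0.001
2^n ≥ 1000
n ≥ log₂(1000) = 9.97
n ≥ 10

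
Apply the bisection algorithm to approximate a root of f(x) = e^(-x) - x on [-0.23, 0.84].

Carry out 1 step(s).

f(x) = e^(-x) - x
Initial interval: [-0.23, 0.84]

Iteration 1:
  c_1 = (-0.230000 + 0.840000)/2 = 0.305000
  f(c_1) = f(0.305000) = 0.432123
  f(a) × f(c) ≥ 0, new interval: [0.305000, 0.840000]

After 1 iteration(s), the approximation is c_1 = 0.305000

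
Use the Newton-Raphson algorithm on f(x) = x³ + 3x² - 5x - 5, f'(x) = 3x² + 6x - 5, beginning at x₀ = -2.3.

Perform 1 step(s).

f(x) = x³ + 3x² - 5x - 5
f'(x) = 3x² + 6x - 5
x₀ = -2.3

Newton-Raphson formula: x_{n+1} = x_n - f(x_n)/f'(x_n)

Iteration 1:
  f(-2.300000) = 10.203000
  f'(-2.300000) = -2.930000
  x_1 = -2.300000 - 10.203000/(-2.930000) = 1.182253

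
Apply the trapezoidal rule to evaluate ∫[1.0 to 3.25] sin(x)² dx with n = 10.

f(x) = sin(x)²
a = 1.0, b = 3.25, n = 10
h = (b - a)/n = 0.225000

Trapezoidal rule: (h/2)[f(x₀) + 2f(x₁) + 2f(x₂) + ... + f(xₙ)]

x_0 = 1.0000, f(x_0) = 0.708073, coefficient = 1
x_1 = 1.2250, f(x_1) = 0.885116, coefficient = 2
x_2 = 1.4500, f(x_2) = 0.985479, coefficient = 2
x_3 = 1.6750, f(x_3) = 0.989181, coefficient = 2
x_4 = 1.9000, f(x_4) = 0.895484, coefficient = 2
x_5 = 2.1250, f(x_5) = 0.723044, coefficient = 2
x_6 = 2.3500, f(x_6) = 0.506194, coefficient = 2
x_7 = 2.5750, f(x_7) = 0.288112, coefficient = 2
x_8 = 2.8000, f(x_8) = 0.112217, coefficient = 2
x_9 = 3.0250, f(x_9) = 0.013532, coefficient = 2
x_10 = 3.2500, f(x_10) = 0.011706, coefficient = 1

I ≈ (0.225000/2) × 11.516497 = 1.295606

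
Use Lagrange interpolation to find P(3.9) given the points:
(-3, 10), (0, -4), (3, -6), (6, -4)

Lagrange interpolation formula:
P(x) = Σ yᵢ × Lᵢ(x)
where Lᵢ(x) = Π_{j≠i} (x - xⱼ)/(xᵢ - xⱼ)

L_0(3.9) = (3.9 - 0)/(-3 - 0) × (3.9 - 3)/(-3 - 3) × (3.9 - 6)/(-3 - 6) = 0.045500
L_1(3.9) = (3.9 - (-3))/(0 - (-3)) × (3.9 - 3)/(0 - 3) × (3.9 - 6)/(0 - 6) = -0.241500
L_2(3.9) = (3.9 - (-3))/(3 - (-3)) × (3.9 - 0)/(3 - 0) × (3.9 - 6)/(3 - 6) = 1.046500
L_3(3.9) = (3.9 - (-3))/(6 - (-3)) × (3.9 - 0)/(6 - 0) × (3.9 - 3)/(6 - 3) = 0.149500

P(3.9) = 10×L_0(3.9) + (-4)×L_1(3.9) + (-6)×L_2(3.9) + (-4)×L_3(3.9)
P(3.9) = -5.456000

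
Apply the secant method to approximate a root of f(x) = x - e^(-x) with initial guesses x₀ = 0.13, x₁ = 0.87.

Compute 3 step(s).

f(x) = x - e^(-x)
x₀ = 0.13, x₁ = 0.87

Secant formula: x_{n+1} = x_n - f(x_n)(x_n - x_{n-1})/(f(x_n) - f(x_{n-1}))

Iteration 1:
  f(0.130000) = -0.748095
  f(0.870000) = 0.451048
  x_2 = 0.870000 - 0.451048×(0.870000 - 0.130000)/(0.451048 - (-0.748095))
       = 0.591655
Iteration 2:
  f(0.870000) = 0.451048
  f(0.591655) = 0.038244
  x_3 = 0.591655 - 0.038244×(0.591655 - 0.870000)/(0.038244 - 0.451048)
       = 0.565868
Iteration 3:
  f(0.591655) = 0.038244
  f(0.565868) = -0.002000
  x_4 = 0.565868 - (-0.002000)×(0.565868 - 0.591655)/(-0.002000 - 0.038244)
       = 0.567149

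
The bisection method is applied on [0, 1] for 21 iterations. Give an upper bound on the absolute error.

Bisection error bound: |error| ≤ (b-a)/2^n
|error| ≤ (1 - 0)/2^21 = 1/2^21
|error| ≤ 0.0000004768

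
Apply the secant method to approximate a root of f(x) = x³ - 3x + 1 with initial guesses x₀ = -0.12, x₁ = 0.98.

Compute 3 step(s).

f(x) = x³ - 3x + 1
x₀ = -0.12, x₁ = 0.98

Secant formula: x_{n+1} = x_n - f(x_n)(x_n - x_{n-1})/(f(x_n) - f(x_{n-1}))

Iteration 1:
  f(-0.120000) = 1.358272
  f(0.980000) = -0.998808
  x_2 = 0.980000 - (-0.998808)×(0.980000 - (-0.120000))/(-0.998808 - 1.358272)
       = 0.513877
Iteration 2:
  f(0.980000) = -0.998808
  f(0.513877) = -0.405932
  x_3 = 0.513877 - (-0.405932)×(0.513877 - 0.980000)/(-0.405932 - (-0.998808))
       = 0.194731
Iteration 3:
  f(0.513877) = -0.405932
  f(0.194731) = 0.423192
  x_4 = 0.194731 - 0.423192×(0.194731 - 0.513877)/(0.423192 - (-0.405932))
       = 0.357626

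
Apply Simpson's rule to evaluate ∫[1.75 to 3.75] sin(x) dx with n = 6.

f(x) = sin(x)
a = 1.75, b = 3.75, n = 6
h = (b - a)/n = 0.333333

Simpson's rule: (h/3)[f(x₀) + 4f(x₁) + 2f(x₂) + ... + f(xₙ)]

x_0 = 1.7500, f(x_0) = 0.983986, coefficient = 1
x_1 = 2.0833, f(x_1) = 0.871503, coefficient = 4
x_2 = 2.4167, f(x_2) = 0.663080, coefficient = 2
x_3 = 2.7500, f(x_3) = 0.381661, coefficient = 4
x_4 = 3.0833, f(x_4) = 0.058226, coefficient = 2
x_5 = 3.4167, f(x_5) = -0.271618, coefficient = 4
x_6 = 3.7500, f(x_6) = -0.571561, coefficient = 1

I ≈ (0.333333/3) × 5.781222 = 0.642358
Exact value: 0.642313
Error: 0.000045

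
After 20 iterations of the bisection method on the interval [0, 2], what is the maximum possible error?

Bisection error bound: |error| ≤ (b-a)/2^n
|error| ≤ (2 - 0)/2^20 = 2/2^20
|error| ≤ 0.0000019073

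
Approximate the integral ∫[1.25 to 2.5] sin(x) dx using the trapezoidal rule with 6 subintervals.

f(x) = sin(x)
a = 1.25, b = 2.5, n = 6
h = (b - a)/n = 0.208333

Trapezoidal rule: (h/2)[f(x₀) + 2f(x₁) + 2f(x₂) + ... + f(xₙ)]

x_0 = 1.2500, f(x_0) = 0.948985, coefficient = 1
x_1 = 1.4583, f(x_1) = 0.993683, coefficient = 2
x_2 = 1.6667, f(x_2) = 0.995408, coefficient = 2
x_3 = 1.8750, f(x_3) = 0.954086, coefficient = 2
x_4 = 2.0833, f(x_4) = 0.871503, coefficient = 2
x_5 = 2.2917, f(x_5) = 0.751232, coefficient = 2
x_6 = 2.5000, f(x_6) = 0.598472, coefficient = 1

I ≈ (0.208333/2) × 10.679279 = 1.112425
Exact value: 1.116466
Error: 0.004041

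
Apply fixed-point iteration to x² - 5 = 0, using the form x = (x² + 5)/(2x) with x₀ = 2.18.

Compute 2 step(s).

Equation: x² - 5 = 0
Fixed-point form: x = (x² + 5)/(2x)
x₀ = 2.18

x_1 = g(2.180000) = 2.236789
x_2 = g(2.236789) = 2.236068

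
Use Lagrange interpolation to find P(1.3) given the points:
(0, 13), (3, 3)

Lagrange interpolation formula:
P(x) = Σ yᵢ × Lᵢ(x)
where Lᵢ(x) = Π_{j≠i} (x - xⱼ)/(xᵢ - xⱼ)

L_0(1.3) = (1.3 - 3)/(0 - 3) = 0.566667
L_1(1.3) = (1.3 - 0)/(3 - 0) = 0.433333

P(1.3) = 13×L_0(1.3) + 3×L_1(1.3)
P(1.3) = 8.666667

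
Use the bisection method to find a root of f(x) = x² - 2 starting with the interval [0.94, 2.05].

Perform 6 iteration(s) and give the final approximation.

f(x) = x² - 2
Initial interval: [0.94, 2.05]

Iteration 1:
  c_1 = (0.940000 + 2.050000)/2 = 1.495000
  f(c_1) = f(1.495000) = 0.235025
  f(a) × f(c) < 0, new interval: [0.940000, 1.495000]
Iteration 2:
  c_2 = (0.940000 + 1.495000)/2 = 1.217500
  f(c_2) = f(1.217500) = -0.517694
  f(a) × f(c) ≥ 0, new interval: [1.217500, 1.495000]
Iteration 3:
  c_3 = (1.217500 + 1.495000)/2 = 1.356250
  f(c_3) = f(1.356250) = -0.160586
  f(a) × f(c) ≥ 0, new interval: [1.356250, 1.495000]
Iteration 4:
  c_4 = (1.356250 + 1.495000)/2 = 1.425625
  f(c_4) = f(1.425625) = 0.032407
  f(a) × f(c) < 0, new interval: [1.356250, 1.425625]
Iteration 5:
  c_5 = (1.356250 + 1.425625)/2 = 1.390937
  f(c_5) = f(1.390937) = -0.065293
  f(a) × f(c) ≥ 0, new interval: [1.390937, 1.425625]
Iteration 6:
  c_6 = (1.390937 + 1.425625)/2 = 1.408281
  f(c_6) = f(1.408281) = -0.016744
  f(a) × f(c) ≥ 0, new interval: [1.408281, 1.425625]

After 6 iteration(s), the approximation is c_6 = 1.408281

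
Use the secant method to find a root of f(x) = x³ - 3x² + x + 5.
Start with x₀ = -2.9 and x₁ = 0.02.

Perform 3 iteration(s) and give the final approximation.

f(x) = x³ - 3x² + x + 5
x₀ = -2.9, x₁ = 0.02

Secant formula: x_{n+1} = x_n - f(x_n)(x_n - x_{n-1})/(f(x_n) - f(x_{n-1}))

Iteration 1:
  f(-2.900000) = -47.519000
  f(0.020000) = 5.018808
  x_2 = 0.020000 - 5.018808×(0.020000 - (-2.900000))/(5.018808 - (-47.519000))
       = -0.258940
Iteration 2:
  f(0.020000) = 5.018808
  f(-0.258940) = 4.522547
  x_3 = -0.258940 - 4.522547×(-0.258940 - 0.020000)/(4.522547 - 5.018808)
       = -2.800993
Iteration 3:
  f(-0.258940) = 4.522547
  f(-2.800993) = -43.313043
  x_4 = -2.800993 - (-43.313043)×(-2.800993 - (-0.258940))/(-43.313043 - 4.522547)
       = -0.499275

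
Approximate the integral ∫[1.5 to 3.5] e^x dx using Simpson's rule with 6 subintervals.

f(x) = e^x
a = 1.5, b = 3.5, n = 6
h = (b - a)/n = 0.333333

Simpson's rule: (h/3)[f(x₀) + 4f(x₁) + 2f(x₂) + ... + f(xₙ)]

x_0 = 1.5000, f(x_0) = 4.481689, coefficient = 1
x_1 = 1.8333, f(x_1) = 6.254701, coefficient = 4
x_2 = 2.1667, f(x_2) = 8.729138, coefficient = 2
x_3 = 2.5000, f(x_3) = 12.182494, coefficient = 4
x_4 = 2.8333, f(x_4) = 17.002040, coefficient = 2
x_5 = 3.1667, f(x_5) = 23.728258, coefficient = 4
x_6 = 3.5000, f(x_6) = 33.115452, coefficient = 1

I ≈ (0.333333/3) × 257.721310 = 28.635701
Exact value: 28.633763
Error: 0.001938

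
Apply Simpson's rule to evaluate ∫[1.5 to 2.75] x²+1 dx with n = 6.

f(x) = x²+1
a = 1.5, b = 2.75, n = 6
h = (b - a)/n = 0.208333

Simpson's rule: (h/3)[f(x₀) + 4f(x₁) + 2f(x₂) + ... + f(xₙ)]

x_0 = 1.5000, f(x_0) = 3.250000, coefficient = 1
x_1 = 1.7083, f(x_1) = 3.918403, coefficient = 4
x_2 = 1.9167, f(x_2) = 4.673611, coefficient = 2
x_3 = 2.1250, f(x_3) = 5.515625, coefficient = 4
x_4 = 2.3333, f(x_4) = 6.444444, coefficient = 2
x_5 = 2.5417, f(x_5) = 7.460069, coefficient = 4
x_6 = 2.7500, f(x_6) = 8.562500, coefficient = 1

I ≈ (0.208333/3) × 101.625000 = 7.057292
Exact value: 7.057292
Error: 0.000000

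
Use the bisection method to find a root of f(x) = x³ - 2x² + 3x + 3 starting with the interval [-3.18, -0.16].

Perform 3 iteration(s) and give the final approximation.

f(x) = x³ - 2x² + 3x + 3
Initial interval: [-3.18, -0.16]

Iteration 1:
  c_1 = (-3.180000 + (-0.160000))/2 = -1.670000
  f(c_1) = f(-1.670000) = -12.245263
  f(a) × f(c) ≥ 0, new interval: [-1.670000, -0.160000]
Iteration 2:
  c_2 = (-1.670000 + (-0.160000))/2 = -0.915000
  f(c_2) = f(-0.915000) = -2.185511
  f(a) × f(c) ≥ 0, new interval: [-0.915000, -0.160000]
Iteration 3:
  c_3 = (-0.915000 + (-0.160000))/2 = -0.537500
  f(c_3) = f(-0.537500) = 0.654400
  f(a) × f(c) < 0, new interval: [-0.915000, -0.537500]

After 3 iteration(s), the approximation is c_3 = -0.537500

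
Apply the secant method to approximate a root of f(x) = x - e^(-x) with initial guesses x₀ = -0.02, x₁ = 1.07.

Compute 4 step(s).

f(x) = x - e^(-x)
x₀ = -0.02, x₁ = 1.07

Secant formula: x_{n+1} = x_n - f(x_n)(x_n - x_{n-1})/(f(x_n) - f(x_{n-1}))

Iteration 1:
  f(-0.020000) = -1.040201
  f(1.070000) = 0.726991
  x_2 = 1.070000 - 0.726991×(1.070000 - (-0.020000))/(0.726991 - (-1.040201))
       = 0.621594
Iteration 2:
  f(1.070000) = 0.726991
  f(0.621594) = 0.084506
  x_3 = 0.621594 - 0.084506×(0.621594 - 1.070000)/(0.084506 - 0.726991)
       = 0.562615
Iteration 3:
  f(0.621594) = 0.084506
  f(0.562615) = -0.007102
  x_4 = 0.562615 - (-0.007102)×(0.562615 - 0.621594)/(-0.007102 - 0.084506)
       = 0.567188
Iteration 4:
  f(0.562615) = -0.007102
  f(0.567188) = 0.000069
  x_5 = 0.567188 - 0.000069×(0.567188 - 0.562615)/(0.000069 - (-0.007102))
       = 0.567143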